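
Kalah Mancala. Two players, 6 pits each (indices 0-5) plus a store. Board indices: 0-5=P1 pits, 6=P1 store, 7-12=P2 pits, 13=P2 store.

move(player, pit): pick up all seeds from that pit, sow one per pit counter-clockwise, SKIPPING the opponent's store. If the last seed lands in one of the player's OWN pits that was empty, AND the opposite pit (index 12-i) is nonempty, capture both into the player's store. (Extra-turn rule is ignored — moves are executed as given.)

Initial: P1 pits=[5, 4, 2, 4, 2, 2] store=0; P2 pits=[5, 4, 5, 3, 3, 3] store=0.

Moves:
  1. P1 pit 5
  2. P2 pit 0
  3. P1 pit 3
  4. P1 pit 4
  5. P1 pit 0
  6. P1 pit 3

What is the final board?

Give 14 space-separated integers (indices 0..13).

Move 1: P1 pit5 -> P1=[5,4,2,4,2,0](1) P2=[6,4,5,3,3,3](0)
Move 2: P2 pit0 -> P1=[5,4,2,4,2,0](1) P2=[0,5,6,4,4,4](1)
Move 3: P1 pit3 -> P1=[5,4,2,0,3,1](2) P2=[1,5,6,4,4,4](1)
Move 4: P1 pit4 -> P1=[5,4,2,0,0,2](3) P2=[2,5,6,4,4,4](1)
Move 5: P1 pit0 -> P1=[0,5,3,1,1,3](3) P2=[2,5,6,4,4,4](1)
Move 6: P1 pit3 -> P1=[0,5,3,0,2,3](3) P2=[2,5,6,4,4,4](1)

Answer: 0 5 3 0 2 3 3 2 5 6 4 4 4 1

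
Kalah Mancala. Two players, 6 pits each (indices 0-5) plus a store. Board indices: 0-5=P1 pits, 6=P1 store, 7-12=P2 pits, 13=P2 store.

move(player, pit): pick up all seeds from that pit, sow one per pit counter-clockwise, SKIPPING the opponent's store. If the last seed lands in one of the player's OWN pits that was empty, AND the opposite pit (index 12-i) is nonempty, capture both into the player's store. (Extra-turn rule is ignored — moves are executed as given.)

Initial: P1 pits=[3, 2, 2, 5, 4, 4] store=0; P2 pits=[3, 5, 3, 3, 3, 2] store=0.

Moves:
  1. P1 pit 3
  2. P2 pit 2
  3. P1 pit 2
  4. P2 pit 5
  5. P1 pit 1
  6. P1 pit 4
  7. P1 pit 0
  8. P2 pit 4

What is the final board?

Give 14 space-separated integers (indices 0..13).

Answer: 1 2 3 3 0 6 10 5 0 1 5 0 1 2

Derivation:
Move 1: P1 pit3 -> P1=[3,2,2,0,5,5](1) P2=[4,6,3,3,3,2](0)
Move 2: P2 pit2 -> P1=[3,2,2,0,5,5](1) P2=[4,6,0,4,4,3](0)
Move 3: P1 pit2 -> P1=[3,2,0,1,6,5](1) P2=[4,6,0,4,4,3](0)
Move 4: P2 pit5 -> P1=[4,3,0,1,6,5](1) P2=[4,6,0,4,4,0](1)
Move 5: P1 pit1 -> P1=[4,0,1,2,7,5](1) P2=[4,6,0,4,4,0](1)
Move 6: P1 pit4 -> P1=[4,0,1,2,0,6](2) P2=[5,7,1,5,5,0](1)
Move 7: P1 pit0 -> P1=[0,1,2,3,0,6](10) P2=[5,0,1,5,5,0](1)
Move 8: P2 pit4 -> P1=[1,2,3,3,0,6](10) P2=[5,0,1,5,0,1](2)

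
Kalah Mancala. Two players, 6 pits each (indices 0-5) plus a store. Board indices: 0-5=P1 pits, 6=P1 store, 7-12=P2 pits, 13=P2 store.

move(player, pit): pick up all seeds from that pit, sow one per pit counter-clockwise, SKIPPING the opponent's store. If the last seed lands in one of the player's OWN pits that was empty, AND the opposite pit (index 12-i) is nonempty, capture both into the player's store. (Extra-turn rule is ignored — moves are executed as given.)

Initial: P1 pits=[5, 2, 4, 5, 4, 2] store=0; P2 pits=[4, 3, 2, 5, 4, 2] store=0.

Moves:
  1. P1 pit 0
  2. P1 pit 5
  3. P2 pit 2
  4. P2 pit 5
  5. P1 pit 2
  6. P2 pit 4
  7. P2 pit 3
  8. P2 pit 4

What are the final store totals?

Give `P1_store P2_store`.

Move 1: P1 pit0 -> P1=[0,3,5,6,5,3](0) P2=[4,3,2,5,4,2](0)
Move 2: P1 pit5 -> P1=[0,3,5,6,5,0](1) P2=[5,4,2,5,4,2](0)
Move 3: P2 pit2 -> P1=[0,3,5,6,5,0](1) P2=[5,4,0,6,5,2](0)
Move 4: P2 pit5 -> P1=[1,3,5,6,5,0](1) P2=[5,4,0,6,5,0](1)
Move 5: P1 pit2 -> P1=[1,3,0,7,6,1](2) P2=[6,4,0,6,5,0](1)
Move 6: P2 pit4 -> P1=[2,4,1,7,6,1](2) P2=[6,4,0,6,0,1](2)
Move 7: P2 pit3 -> P1=[3,5,2,7,6,1](2) P2=[6,4,0,0,1,2](3)
Move 8: P2 pit4 -> P1=[3,5,2,7,6,1](2) P2=[6,4,0,0,0,3](3)

Answer: 2 3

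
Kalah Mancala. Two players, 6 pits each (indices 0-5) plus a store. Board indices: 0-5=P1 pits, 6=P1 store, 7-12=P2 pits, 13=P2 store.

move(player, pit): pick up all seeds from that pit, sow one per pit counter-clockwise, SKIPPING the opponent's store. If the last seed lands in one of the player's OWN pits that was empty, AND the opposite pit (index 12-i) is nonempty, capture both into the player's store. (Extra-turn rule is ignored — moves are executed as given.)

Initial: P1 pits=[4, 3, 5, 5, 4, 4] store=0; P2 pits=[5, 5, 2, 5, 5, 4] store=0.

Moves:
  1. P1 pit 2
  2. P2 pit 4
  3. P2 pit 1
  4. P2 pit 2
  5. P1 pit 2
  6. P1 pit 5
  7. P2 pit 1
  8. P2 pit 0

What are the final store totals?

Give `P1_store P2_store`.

Move 1: P1 pit2 -> P1=[4,3,0,6,5,5](1) P2=[6,5,2,5,5,4](0)
Move 2: P2 pit4 -> P1=[5,4,1,6,5,5](1) P2=[6,5,2,5,0,5](1)
Move 3: P2 pit1 -> P1=[5,4,1,6,5,5](1) P2=[6,0,3,6,1,6](2)
Move 4: P2 pit2 -> P1=[5,4,1,6,5,5](1) P2=[6,0,0,7,2,7](2)
Move 5: P1 pit2 -> P1=[5,4,0,7,5,5](1) P2=[6,0,0,7,2,7](2)
Move 6: P1 pit5 -> P1=[5,4,0,7,5,0](2) P2=[7,1,1,8,2,7](2)
Move 7: P2 pit1 -> P1=[5,4,0,7,5,0](2) P2=[7,0,2,8,2,7](2)
Move 8: P2 pit0 -> P1=[6,4,0,7,5,0](2) P2=[0,1,3,9,3,8](3)

Answer: 2 3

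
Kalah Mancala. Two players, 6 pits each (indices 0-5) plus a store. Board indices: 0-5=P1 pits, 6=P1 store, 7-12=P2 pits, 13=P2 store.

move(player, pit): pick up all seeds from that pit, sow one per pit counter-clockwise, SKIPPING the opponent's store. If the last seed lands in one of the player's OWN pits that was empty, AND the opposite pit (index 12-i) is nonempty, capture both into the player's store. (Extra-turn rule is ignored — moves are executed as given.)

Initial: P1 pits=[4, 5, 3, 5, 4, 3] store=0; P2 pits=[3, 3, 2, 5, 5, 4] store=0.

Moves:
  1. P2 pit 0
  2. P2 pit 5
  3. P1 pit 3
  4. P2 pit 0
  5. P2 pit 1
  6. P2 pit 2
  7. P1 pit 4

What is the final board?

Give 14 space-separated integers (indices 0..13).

Move 1: P2 pit0 -> P1=[4,5,3,5,4,3](0) P2=[0,4,3,6,5,4](0)
Move 2: P2 pit5 -> P1=[5,6,4,5,4,3](0) P2=[0,4,3,6,5,0](1)
Move 3: P1 pit3 -> P1=[5,6,4,0,5,4](1) P2=[1,5,3,6,5,0](1)
Move 4: P2 pit0 -> P1=[5,6,4,0,5,4](1) P2=[0,6,3,6,5,0](1)
Move 5: P2 pit1 -> P1=[6,6,4,0,5,4](1) P2=[0,0,4,7,6,1](2)
Move 6: P2 pit2 -> P1=[6,6,4,0,5,4](1) P2=[0,0,0,8,7,2](3)
Move 7: P1 pit4 -> P1=[6,6,4,0,0,5](2) P2=[1,1,1,8,7,2](3)

Answer: 6 6 4 0 0 5 2 1 1 1 8 7 2 3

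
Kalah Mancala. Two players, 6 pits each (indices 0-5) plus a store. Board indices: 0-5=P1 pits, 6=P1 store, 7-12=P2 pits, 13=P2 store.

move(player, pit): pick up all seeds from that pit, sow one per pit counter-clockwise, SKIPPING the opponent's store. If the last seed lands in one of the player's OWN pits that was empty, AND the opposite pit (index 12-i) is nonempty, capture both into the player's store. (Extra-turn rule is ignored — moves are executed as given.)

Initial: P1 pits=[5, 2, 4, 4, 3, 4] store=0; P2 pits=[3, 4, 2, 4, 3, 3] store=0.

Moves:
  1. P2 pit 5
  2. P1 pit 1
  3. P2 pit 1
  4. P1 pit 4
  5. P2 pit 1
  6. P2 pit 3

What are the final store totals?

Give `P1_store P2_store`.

Answer: 1 9

Derivation:
Move 1: P2 pit5 -> P1=[6,3,4,4,3,4](0) P2=[3,4,2,4,3,0](1)
Move 2: P1 pit1 -> P1=[6,0,5,5,4,4](0) P2=[3,4,2,4,3,0](1)
Move 3: P2 pit1 -> P1=[0,0,5,5,4,4](0) P2=[3,0,3,5,4,0](8)
Move 4: P1 pit4 -> P1=[0,0,5,5,0,5](1) P2=[4,1,3,5,4,0](8)
Move 5: P2 pit1 -> P1=[0,0,5,5,0,5](1) P2=[4,0,4,5,4,0](8)
Move 6: P2 pit3 -> P1=[1,1,5,5,0,5](1) P2=[4,0,4,0,5,1](9)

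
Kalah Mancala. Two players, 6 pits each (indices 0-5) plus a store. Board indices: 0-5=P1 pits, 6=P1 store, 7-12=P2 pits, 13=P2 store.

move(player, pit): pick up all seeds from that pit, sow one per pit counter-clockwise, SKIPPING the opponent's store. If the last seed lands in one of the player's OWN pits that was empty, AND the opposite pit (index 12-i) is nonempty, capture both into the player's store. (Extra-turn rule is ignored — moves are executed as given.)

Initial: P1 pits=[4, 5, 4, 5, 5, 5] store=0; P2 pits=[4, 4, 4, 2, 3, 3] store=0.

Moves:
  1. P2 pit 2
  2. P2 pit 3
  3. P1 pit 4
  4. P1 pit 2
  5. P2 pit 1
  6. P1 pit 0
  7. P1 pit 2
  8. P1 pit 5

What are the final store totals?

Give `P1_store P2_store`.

Move 1: P2 pit2 -> P1=[4,5,4,5,5,5](0) P2=[4,4,0,3,4,4](1)
Move 2: P2 pit3 -> P1=[4,5,4,5,5,5](0) P2=[4,4,0,0,5,5](2)
Move 3: P1 pit4 -> P1=[4,5,4,5,0,6](1) P2=[5,5,1,0,5,5](2)
Move 4: P1 pit2 -> P1=[4,5,0,6,1,7](2) P2=[5,5,1,0,5,5](2)
Move 5: P2 pit1 -> P1=[4,5,0,6,1,7](2) P2=[5,0,2,1,6,6](3)
Move 6: P1 pit0 -> P1=[0,6,1,7,2,7](2) P2=[5,0,2,1,6,6](3)
Move 7: P1 pit2 -> P1=[0,6,0,8,2,7](2) P2=[5,0,2,1,6,6](3)
Move 8: P1 pit5 -> P1=[0,6,0,8,2,0](3) P2=[6,1,3,2,7,7](3)

Answer: 3 3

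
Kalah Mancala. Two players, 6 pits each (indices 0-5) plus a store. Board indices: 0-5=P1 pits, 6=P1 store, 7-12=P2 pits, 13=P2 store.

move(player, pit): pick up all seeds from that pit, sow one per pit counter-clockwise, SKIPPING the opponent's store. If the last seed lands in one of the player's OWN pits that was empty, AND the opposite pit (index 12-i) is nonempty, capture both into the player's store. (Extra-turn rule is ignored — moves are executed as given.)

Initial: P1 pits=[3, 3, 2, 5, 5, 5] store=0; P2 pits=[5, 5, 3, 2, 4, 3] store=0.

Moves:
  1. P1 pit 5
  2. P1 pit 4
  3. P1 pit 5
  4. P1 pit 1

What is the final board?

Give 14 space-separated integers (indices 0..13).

Move 1: P1 pit5 -> P1=[3,3,2,5,5,0](1) P2=[6,6,4,3,4,3](0)
Move 2: P1 pit4 -> P1=[3,3,2,5,0,1](2) P2=[7,7,5,3,4,3](0)
Move 3: P1 pit5 -> P1=[3,3,2,5,0,0](3) P2=[7,7,5,3,4,3](0)
Move 4: P1 pit1 -> P1=[3,0,3,6,0,0](11) P2=[7,0,5,3,4,3](0)

Answer: 3 0 3 6 0 0 11 7 0 5 3 4 3 0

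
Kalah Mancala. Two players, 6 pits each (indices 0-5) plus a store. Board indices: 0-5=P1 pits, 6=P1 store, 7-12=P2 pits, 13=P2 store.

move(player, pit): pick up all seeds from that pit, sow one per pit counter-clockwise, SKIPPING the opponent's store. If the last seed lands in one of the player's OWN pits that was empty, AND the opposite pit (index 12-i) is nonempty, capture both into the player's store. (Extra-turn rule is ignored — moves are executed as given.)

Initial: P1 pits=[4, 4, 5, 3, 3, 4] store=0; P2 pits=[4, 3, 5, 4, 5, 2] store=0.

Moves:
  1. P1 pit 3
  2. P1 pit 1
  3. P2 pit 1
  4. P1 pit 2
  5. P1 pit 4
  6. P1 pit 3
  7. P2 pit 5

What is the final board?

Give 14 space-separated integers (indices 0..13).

Answer: 5 0 0 0 1 9 3 6 2 7 6 6 0 1

Derivation:
Move 1: P1 pit3 -> P1=[4,4,5,0,4,5](1) P2=[4,3,5,4,5,2](0)
Move 2: P1 pit1 -> P1=[4,0,6,1,5,6](1) P2=[4,3,5,4,5,2](0)
Move 3: P2 pit1 -> P1=[4,0,6,1,5,6](1) P2=[4,0,6,5,6,2](0)
Move 4: P1 pit2 -> P1=[4,0,0,2,6,7](2) P2=[5,1,6,5,6,2](0)
Move 5: P1 pit4 -> P1=[4,0,0,2,0,8](3) P2=[6,2,7,6,6,2](0)
Move 6: P1 pit3 -> P1=[4,0,0,0,1,9](3) P2=[6,2,7,6,6,2](0)
Move 7: P2 pit5 -> P1=[5,0,0,0,1,9](3) P2=[6,2,7,6,6,0](1)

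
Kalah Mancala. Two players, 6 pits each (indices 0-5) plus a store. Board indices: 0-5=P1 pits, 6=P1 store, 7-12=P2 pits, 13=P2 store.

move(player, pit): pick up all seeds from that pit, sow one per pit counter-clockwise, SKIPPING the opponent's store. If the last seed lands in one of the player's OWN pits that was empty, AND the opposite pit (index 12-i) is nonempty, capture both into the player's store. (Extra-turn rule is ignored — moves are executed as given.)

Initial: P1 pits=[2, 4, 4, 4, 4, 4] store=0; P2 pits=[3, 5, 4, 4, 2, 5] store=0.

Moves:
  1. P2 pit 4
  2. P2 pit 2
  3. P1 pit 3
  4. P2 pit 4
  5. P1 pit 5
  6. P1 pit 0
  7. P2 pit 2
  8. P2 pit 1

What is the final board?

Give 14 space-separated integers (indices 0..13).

Answer: 1 5 5 0 5 0 2 5 0 1 8 1 9 3

Derivation:
Move 1: P2 pit4 -> P1=[2,4,4,4,4,4](0) P2=[3,5,4,4,0,6](1)
Move 2: P2 pit2 -> P1=[2,4,4,4,4,4](0) P2=[3,5,0,5,1,7](2)
Move 3: P1 pit3 -> P1=[2,4,4,0,5,5](1) P2=[4,5,0,5,1,7](2)
Move 4: P2 pit4 -> P1=[2,4,4,0,5,5](1) P2=[4,5,0,5,0,8](2)
Move 5: P1 pit5 -> P1=[2,4,4,0,5,0](2) P2=[5,6,1,6,0,8](2)
Move 6: P1 pit0 -> P1=[0,5,5,0,5,0](2) P2=[5,6,1,6,0,8](2)
Move 7: P2 pit2 -> P1=[0,5,5,0,5,0](2) P2=[5,6,0,7,0,8](2)
Move 8: P2 pit1 -> P1=[1,5,5,0,5,0](2) P2=[5,0,1,8,1,9](3)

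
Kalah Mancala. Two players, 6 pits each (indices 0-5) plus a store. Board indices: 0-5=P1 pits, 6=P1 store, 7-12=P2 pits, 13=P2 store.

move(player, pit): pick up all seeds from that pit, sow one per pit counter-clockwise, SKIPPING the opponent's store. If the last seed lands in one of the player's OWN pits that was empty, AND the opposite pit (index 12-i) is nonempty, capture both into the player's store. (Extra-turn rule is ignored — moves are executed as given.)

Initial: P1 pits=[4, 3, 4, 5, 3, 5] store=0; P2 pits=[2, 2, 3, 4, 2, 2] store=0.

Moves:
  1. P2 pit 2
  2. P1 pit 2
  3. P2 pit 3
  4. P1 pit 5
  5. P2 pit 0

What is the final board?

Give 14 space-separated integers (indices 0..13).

Move 1: P2 pit2 -> P1=[4,3,4,5,3,5](0) P2=[2,2,0,5,3,3](0)
Move 2: P1 pit2 -> P1=[4,3,0,6,4,6](1) P2=[2,2,0,5,3,3](0)
Move 3: P2 pit3 -> P1=[5,4,0,6,4,6](1) P2=[2,2,0,0,4,4](1)
Move 4: P1 pit5 -> P1=[5,4,0,6,4,0](2) P2=[3,3,1,1,5,4](1)
Move 5: P2 pit0 -> P1=[5,4,0,6,4,0](2) P2=[0,4,2,2,5,4](1)

Answer: 5 4 0 6 4 0 2 0 4 2 2 5 4 1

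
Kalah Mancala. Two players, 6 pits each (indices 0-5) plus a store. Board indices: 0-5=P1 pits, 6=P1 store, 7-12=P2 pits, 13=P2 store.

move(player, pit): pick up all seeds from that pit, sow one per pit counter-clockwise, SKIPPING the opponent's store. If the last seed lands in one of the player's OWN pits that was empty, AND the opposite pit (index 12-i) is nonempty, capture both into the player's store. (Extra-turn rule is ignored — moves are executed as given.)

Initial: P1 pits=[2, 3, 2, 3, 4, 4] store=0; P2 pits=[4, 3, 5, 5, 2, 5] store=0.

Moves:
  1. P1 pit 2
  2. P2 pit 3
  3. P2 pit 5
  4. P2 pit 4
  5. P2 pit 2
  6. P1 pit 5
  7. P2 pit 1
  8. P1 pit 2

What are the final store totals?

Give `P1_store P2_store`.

Move 1: P1 pit2 -> P1=[2,3,0,4,5,4](0) P2=[4,3,5,5,2,5](0)
Move 2: P2 pit3 -> P1=[3,4,0,4,5,4](0) P2=[4,3,5,0,3,6](1)
Move 3: P2 pit5 -> P1=[4,5,1,5,6,4](0) P2=[4,3,5,0,3,0](2)
Move 4: P2 pit4 -> P1=[5,5,1,5,6,4](0) P2=[4,3,5,0,0,1](3)
Move 5: P2 pit2 -> P1=[6,5,1,5,6,4](0) P2=[4,3,0,1,1,2](4)
Move 6: P1 pit5 -> P1=[6,5,1,5,6,0](1) P2=[5,4,1,1,1,2](4)
Move 7: P2 pit1 -> P1=[6,5,1,5,6,0](1) P2=[5,0,2,2,2,3](4)
Move 8: P1 pit2 -> P1=[6,5,0,6,6,0](1) P2=[5,0,2,2,2,3](4)

Answer: 1 4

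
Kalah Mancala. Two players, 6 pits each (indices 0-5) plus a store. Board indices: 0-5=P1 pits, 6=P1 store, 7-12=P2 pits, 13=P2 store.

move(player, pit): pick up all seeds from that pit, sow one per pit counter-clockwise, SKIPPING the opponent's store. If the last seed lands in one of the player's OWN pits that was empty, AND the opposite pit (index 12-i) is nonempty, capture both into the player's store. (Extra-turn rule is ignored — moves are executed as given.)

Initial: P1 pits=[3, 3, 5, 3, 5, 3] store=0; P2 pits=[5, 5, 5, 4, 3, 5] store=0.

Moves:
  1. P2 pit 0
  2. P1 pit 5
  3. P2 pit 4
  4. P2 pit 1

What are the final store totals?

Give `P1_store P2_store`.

Answer: 1 2

Derivation:
Move 1: P2 pit0 -> P1=[3,3,5,3,5,3](0) P2=[0,6,6,5,4,6](0)
Move 2: P1 pit5 -> P1=[3,3,5,3,5,0](1) P2=[1,7,6,5,4,6](0)
Move 3: P2 pit4 -> P1=[4,4,5,3,5,0](1) P2=[1,7,6,5,0,7](1)
Move 4: P2 pit1 -> P1=[5,5,5,3,5,0](1) P2=[1,0,7,6,1,8](2)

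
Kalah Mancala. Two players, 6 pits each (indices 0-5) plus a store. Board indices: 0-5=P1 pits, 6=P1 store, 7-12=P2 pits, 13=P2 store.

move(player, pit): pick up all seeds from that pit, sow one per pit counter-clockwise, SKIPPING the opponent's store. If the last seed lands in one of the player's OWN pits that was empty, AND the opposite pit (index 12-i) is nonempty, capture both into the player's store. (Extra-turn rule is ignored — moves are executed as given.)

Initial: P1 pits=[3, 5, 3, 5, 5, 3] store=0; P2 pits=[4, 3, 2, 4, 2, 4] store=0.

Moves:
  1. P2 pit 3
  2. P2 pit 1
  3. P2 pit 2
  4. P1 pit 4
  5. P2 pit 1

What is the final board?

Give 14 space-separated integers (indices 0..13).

Answer: 4 5 3 5 0 4 1 5 0 2 2 5 6 1

Derivation:
Move 1: P2 pit3 -> P1=[4,5,3,5,5,3](0) P2=[4,3,2,0,3,5](1)
Move 2: P2 pit1 -> P1=[4,5,3,5,5,3](0) P2=[4,0,3,1,4,5](1)
Move 3: P2 pit2 -> P1=[4,5,3,5,5,3](0) P2=[4,0,0,2,5,6](1)
Move 4: P1 pit4 -> P1=[4,5,3,5,0,4](1) P2=[5,1,1,2,5,6](1)
Move 5: P2 pit1 -> P1=[4,5,3,5,0,4](1) P2=[5,0,2,2,5,6](1)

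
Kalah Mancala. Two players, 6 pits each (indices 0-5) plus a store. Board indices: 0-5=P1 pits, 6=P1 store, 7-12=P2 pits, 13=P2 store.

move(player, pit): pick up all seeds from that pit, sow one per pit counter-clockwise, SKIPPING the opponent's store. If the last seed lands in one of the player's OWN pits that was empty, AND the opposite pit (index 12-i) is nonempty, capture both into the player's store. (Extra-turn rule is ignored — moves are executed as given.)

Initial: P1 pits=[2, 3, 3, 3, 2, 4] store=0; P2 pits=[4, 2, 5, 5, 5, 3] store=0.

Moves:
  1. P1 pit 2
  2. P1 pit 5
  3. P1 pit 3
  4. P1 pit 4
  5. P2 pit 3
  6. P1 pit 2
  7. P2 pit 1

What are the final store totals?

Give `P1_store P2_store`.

Move 1: P1 pit2 -> P1=[2,3,0,4,3,5](0) P2=[4,2,5,5,5,3](0)
Move 2: P1 pit5 -> P1=[2,3,0,4,3,0](1) P2=[5,3,6,6,5,3](0)
Move 3: P1 pit3 -> P1=[2,3,0,0,4,1](2) P2=[6,3,6,6,5,3](0)
Move 4: P1 pit4 -> P1=[2,3,0,0,0,2](3) P2=[7,4,6,6,5,3](0)
Move 5: P2 pit3 -> P1=[3,4,1,0,0,2](3) P2=[7,4,6,0,6,4](1)
Move 6: P1 pit2 -> P1=[3,4,0,0,0,2](10) P2=[7,4,0,0,6,4](1)
Move 7: P2 pit1 -> P1=[3,4,0,0,0,2](10) P2=[7,0,1,1,7,5](1)

Answer: 10 1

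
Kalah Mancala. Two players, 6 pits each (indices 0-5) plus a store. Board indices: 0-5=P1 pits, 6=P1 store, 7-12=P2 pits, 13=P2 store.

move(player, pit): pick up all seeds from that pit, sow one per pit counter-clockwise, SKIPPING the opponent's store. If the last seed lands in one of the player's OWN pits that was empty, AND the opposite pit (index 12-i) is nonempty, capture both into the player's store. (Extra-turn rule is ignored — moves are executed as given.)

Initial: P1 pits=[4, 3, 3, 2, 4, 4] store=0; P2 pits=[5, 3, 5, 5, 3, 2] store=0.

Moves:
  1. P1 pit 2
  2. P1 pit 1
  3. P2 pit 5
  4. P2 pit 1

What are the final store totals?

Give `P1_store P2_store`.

Answer: 0 1

Derivation:
Move 1: P1 pit2 -> P1=[4,3,0,3,5,5](0) P2=[5,3,5,5,3,2](0)
Move 2: P1 pit1 -> P1=[4,0,1,4,6,5](0) P2=[5,3,5,5,3,2](0)
Move 3: P2 pit5 -> P1=[5,0,1,4,6,5](0) P2=[5,3,5,5,3,0](1)
Move 4: P2 pit1 -> P1=[5,0,1,4,6,5](0) P2=[5,0,6,6,4,0](1)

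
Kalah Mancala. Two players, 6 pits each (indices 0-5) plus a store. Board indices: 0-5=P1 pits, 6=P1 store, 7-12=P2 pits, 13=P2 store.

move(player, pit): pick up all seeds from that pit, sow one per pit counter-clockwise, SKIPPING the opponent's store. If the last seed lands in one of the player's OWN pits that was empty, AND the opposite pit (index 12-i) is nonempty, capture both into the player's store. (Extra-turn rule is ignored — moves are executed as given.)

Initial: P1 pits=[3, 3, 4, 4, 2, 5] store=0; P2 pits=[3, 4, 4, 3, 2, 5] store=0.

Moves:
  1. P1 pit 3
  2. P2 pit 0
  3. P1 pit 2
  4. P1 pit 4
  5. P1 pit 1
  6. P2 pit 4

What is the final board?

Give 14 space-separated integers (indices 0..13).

Move 1: P1 pit3 -> P1=[3,3,4,0,3,6](1) P2=[4,4,4,3,2,5](0)
Move 2: P2 pit0 -> P1=[3,3,4,0,3,6](1) P2=[0,5,5,4,3,5](0)
Move 3: P1 pit2 -> P1=[3,3,0,1,4,7](2) P2=[0,5,5,4,3,5](0)
Move 4: P1 pit4 -> P1=[3,3,0,1,0,8](3) P2=[1,6,5,4,3,5](0)
Move 5: P1 pit1 -> P1=[3,0,1,2,0,8](10) P2=[1,0,5,4,3,5](0)
Move 6: P2 pit4 -> P1=[4,0,1,2,0,8](10) P2=[1,0,5,4,0,6](1)

Answer: 4 0 1 2 0 8 10 1 0 5 4 0 6 1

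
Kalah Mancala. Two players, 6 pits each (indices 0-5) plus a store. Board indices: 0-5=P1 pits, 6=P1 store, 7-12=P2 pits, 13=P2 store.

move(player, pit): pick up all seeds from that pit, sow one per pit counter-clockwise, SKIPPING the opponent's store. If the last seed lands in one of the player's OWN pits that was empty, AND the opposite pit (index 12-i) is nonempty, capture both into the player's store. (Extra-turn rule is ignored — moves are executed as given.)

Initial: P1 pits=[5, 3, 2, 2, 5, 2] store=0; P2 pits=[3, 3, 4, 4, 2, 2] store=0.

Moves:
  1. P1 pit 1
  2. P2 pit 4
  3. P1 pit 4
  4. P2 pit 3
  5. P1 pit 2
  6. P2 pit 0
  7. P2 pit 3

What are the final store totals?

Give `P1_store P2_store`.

Answer: 1 2

Derivation:
Move 1: P1 pit1 -> P1=[5,0,3,3,6,2](0) P2=[3,3,4,4,2,2](0)
Move 2: P2 pit4 -> P1=[5,0,3,3,6,2](0) P2=[3,3,4,4,0,3](1)
Move 3: P1 pit4 -> P1=[5,0,3,3,0,3](1) P2=[4,4,5,5,0,3](1)
Move 4: P2 pit3 -> P1=[6,1,3,3,0,3](1) P2=[4,4,5,0,1,4](2)
Move 5: P1 pit2 -> P1=[6,1,0,4,1,4](1) P2=[4,4,5,0,1,4](2)
Move 6: P2 pit0 -> P1=[6,1,0,4,1,4](1) P2=[0,5,6,1,2,4](2)
Move 7: P2 pit3 -> P1=[6,1,0,4,1,4](1) P2=[0,5,6,0,3,4](2)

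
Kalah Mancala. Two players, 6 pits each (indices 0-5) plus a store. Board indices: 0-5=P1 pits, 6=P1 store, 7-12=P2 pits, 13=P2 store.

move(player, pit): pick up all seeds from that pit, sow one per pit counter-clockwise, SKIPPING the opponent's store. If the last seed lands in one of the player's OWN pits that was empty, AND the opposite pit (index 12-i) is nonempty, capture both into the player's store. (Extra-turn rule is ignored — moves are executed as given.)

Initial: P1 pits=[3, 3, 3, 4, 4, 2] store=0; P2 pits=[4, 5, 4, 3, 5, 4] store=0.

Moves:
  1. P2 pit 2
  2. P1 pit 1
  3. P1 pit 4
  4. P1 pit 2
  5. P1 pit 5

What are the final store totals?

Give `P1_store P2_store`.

Answer: 3 1

Derivation:
Move 1: P2 pit2 -> P1=[3,3,3,4,4,2](0) P2=[4,5,0,4,6,5](1)
Move 2: P1 pit1 -> P1=[3,0,4,5,5,2](0) P2=[4,5,0,4,6,5](1)
Move 3: P1 pit4 -> P1=[3,0,4,5,0,3](1) P2=[5,6,1,4,6,5](1)
Move 4: P1 pit2 -> P1=[3,0,0,6,1,4](2) P2=[5,6,1,4,6,5](1)
Move 5: P1 pit5 -> P1=[3,0,0,6,1,0](3) P2=[6,7,2,4,6,5](1)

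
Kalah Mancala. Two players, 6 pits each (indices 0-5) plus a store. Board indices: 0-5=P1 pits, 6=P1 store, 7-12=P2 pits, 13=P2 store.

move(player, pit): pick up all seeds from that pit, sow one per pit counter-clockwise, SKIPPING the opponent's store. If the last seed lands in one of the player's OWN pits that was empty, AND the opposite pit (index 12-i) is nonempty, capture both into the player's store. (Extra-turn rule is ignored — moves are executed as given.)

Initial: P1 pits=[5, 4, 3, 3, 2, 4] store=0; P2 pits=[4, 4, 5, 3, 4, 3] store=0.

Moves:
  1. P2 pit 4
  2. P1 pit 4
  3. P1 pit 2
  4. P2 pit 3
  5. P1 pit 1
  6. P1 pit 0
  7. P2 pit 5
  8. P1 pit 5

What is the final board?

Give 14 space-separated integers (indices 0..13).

Move 1: P2 pit4 -> P1=[6,5,3,3,2,4](0) P2=[4,4,5,3,0,4](1)
Move 2: P1 pit4 -> P1=[6,5,3,3,0,5](1) P2=[4,4,5,3,0,4](1)
Move 3: P1 pit2 -> P1=[6,5,0,4,1,6](1) P2=[4,4,5,3,0,4](1)
Move 4: P2 pit3 -> P1=[6,5,0,4,1,6](1) P2=[4,4,5,0,1,5](2)
Move 5: P1 pit1 -> P1=[6,0,1,5,2,7](2) P2=[4,4,5,0,1,5](2)
Move 6: P1 pit0 -> P1=[0,1,2,6,3,8](3) P2=[4,4,5,0,1,5](2)
Move 7: P2 pit5 -> P1=[1,2,3,7,3,8](3) P2=[4,4,5,0,1,0](3)
Move 8: P1 pit5 -> P1=[2,2,3,7,3,0](4) P2=[5,5,6,1,2,1](3)

Answer: 2 2 3 7 3 0 4 5 5 6 1 2 1 3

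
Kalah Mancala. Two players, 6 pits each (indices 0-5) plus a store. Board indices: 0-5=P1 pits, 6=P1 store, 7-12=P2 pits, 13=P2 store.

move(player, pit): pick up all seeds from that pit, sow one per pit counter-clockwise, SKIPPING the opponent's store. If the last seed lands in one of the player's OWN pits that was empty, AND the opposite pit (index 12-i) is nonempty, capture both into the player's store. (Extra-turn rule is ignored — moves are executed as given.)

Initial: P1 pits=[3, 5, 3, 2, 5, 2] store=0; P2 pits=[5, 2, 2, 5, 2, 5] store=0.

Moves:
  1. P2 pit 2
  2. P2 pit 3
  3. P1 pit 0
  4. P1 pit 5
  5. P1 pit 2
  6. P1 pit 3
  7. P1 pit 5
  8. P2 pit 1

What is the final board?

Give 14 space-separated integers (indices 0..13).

Answer: 0 7 0 0 8 0 4 9 0 1 1 4 6 1

Derivation:
Move 1: P2 pit2 -> P1=[3,5,3,2,5,2](0) P2=[5,2,0,6,3,5](0)
Move 2: P2 pit3 -> P1=[4,6,4,2,5,2](0) P2=[5,2,0,0,4,6](1)
Move 3: P1 pit0 -> P1=[0,7,5,3,6,2](0) P2=[5,2,0,0,4,6](1)
Move 4: P1 pit5 -> P1=[0,7,5,3,6,0](1) P2=[6,2,0,0,4,6](1)
Move 5: P1 pit2 -> P1=[0,7,0,4,7,1](2) P2=[7,2,0,0,4,6](1)
Move 6: P1 pit3 -> P1=[0,7,0,0,8,2](3) P2=[8,2,0,0,4,6](1)
Move 7: P1 pit5 -> P1=[0,7,0,0,8,0](4) P2=[9,2,0,0,4,6](1)
Move 8: P2 pit1 -> P1=[0,7,0,0,8,0](4) P2=[9,0,1,1,4,6](1)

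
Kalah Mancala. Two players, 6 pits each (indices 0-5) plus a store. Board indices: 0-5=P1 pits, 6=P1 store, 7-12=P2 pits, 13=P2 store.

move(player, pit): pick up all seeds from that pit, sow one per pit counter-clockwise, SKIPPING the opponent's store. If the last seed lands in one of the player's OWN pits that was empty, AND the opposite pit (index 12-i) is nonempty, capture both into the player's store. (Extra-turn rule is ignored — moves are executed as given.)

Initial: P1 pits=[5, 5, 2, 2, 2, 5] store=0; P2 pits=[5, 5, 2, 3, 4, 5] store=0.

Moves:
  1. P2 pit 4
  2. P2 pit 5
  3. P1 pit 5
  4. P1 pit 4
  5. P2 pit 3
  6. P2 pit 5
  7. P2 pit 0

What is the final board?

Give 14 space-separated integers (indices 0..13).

Answer: 9 7 3 3 0 1 2 0 7 4 1 2 1 5

Derivation:
Move 1: P2 pit4 -> P1=[6,6,2,2,2,5](0) P2=[5,5,2,3,0,6](1)
Move 2: P2 pit5 -> P1=[7,7,3,3,3,5](0) P2=[5,5,2,3,0,0](2)
Move 3: P1 pit5 -> P1=[7,7,3,3,3,0](1) P2=[6,6,3,4,0,0](2)
Move 4: P1 pit4 -> P1=[7,7,3,3,0,1](2) P2=[7,6,3,4,0,0](2)
Move 5: P2 pit3 -> P1=[8,7,3,3,0,1](2) P2=[7,6,3,0,1,1](3)
Move 6: P2 pit5 -> P1=[8,7,3,3,0,1](2) P2=[7,6,3,0,1,0](4)
Move 7: P2 pit0 -> P1=[9,7,3,3,0,1](2) P2=[0,7,4,1,2,1](5)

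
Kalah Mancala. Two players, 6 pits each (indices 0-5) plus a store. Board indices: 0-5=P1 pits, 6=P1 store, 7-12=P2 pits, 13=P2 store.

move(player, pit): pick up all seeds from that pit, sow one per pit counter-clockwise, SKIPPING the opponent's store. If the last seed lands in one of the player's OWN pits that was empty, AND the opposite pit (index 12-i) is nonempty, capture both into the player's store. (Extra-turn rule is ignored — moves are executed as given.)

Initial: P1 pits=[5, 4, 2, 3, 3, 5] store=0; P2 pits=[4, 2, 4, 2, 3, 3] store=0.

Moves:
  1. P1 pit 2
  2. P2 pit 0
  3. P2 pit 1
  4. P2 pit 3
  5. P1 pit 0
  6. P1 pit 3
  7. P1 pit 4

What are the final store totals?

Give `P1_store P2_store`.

Answer: 3 1

Derivation:
Move 1: P1 pit2 -> P1=[5,4,0,4,4,5](0) P2=[4,2,4,2,3,3](0)
Move 2: P2 pit0 -> P1=[5,4,0,4,4,5](0) P2=[0,3,5,3,4,3](0)
Move 3: P2 pit1 -> P1=[5,4,0,4,4,5](0) P2=[0,0,6,4,5,3](0)
Move 4: P2 pit3 -> P1=[6,4,0,4,4,5](0) P2=[0,0,6,0,6,4](1)
Move 5: P1 pit0 -> P1=[0,5,1,5,5,6](1) P2=[0,0,6,0,6,4](1)
Move 6: P1 pit3 -> P1=[0,5,1,0,6,7](2) P2=[1,1,6,0,6,4](1)
Move 7: P1 pit4 -> P1=[0,5,1,0,0,8](3) P2=[2,2,7,1,6,4](1)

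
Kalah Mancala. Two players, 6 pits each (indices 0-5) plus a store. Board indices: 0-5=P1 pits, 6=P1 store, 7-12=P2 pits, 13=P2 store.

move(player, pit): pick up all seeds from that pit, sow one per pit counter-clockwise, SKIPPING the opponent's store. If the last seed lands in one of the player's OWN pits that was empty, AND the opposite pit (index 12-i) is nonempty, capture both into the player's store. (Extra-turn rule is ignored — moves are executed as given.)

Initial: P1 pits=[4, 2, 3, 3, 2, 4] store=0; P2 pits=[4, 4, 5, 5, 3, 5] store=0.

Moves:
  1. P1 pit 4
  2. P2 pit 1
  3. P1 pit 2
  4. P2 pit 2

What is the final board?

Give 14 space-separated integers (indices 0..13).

Answer: 5 3 0 4 1 6 1 4 0 0 7 5 7 1

Derivation:
Move 1: P1 pit4 -> P1=[4,2,3,3,0,5](1) P2=[4,4,5,5,3,5](0)
Move 2: P2 pit1 -> P1=[4,2,3,3,0,5](1) P2=[4,0,6,6,4,6](0)
Move 3: P1 pit2 -> P1=[4,2,0,4,1,6](1) P2=[4,0,6,6,4,6](0)
Move 4: P2 pit2 -> P1=[5,3,0,4,1,6](1) P2=[4,0,0,7,5,7](1)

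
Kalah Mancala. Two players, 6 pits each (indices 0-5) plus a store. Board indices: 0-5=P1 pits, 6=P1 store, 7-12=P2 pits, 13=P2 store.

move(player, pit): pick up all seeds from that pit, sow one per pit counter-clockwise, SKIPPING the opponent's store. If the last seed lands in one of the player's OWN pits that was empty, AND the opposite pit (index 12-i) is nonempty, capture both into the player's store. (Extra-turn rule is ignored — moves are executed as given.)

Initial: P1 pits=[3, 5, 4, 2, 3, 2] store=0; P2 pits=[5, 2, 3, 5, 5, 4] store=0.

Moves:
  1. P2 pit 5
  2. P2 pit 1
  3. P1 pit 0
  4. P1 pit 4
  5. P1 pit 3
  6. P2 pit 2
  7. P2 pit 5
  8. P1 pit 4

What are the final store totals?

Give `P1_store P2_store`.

Answer: 2 3

Derivation:
Move 1: P2 pit5 -> P1=[4,6,5,2,3,2](0) P2=[5,2,3,5,5,0](1)
Move 2: P2 pit1 -> P1=[4,6,5,2,3,2](0) P2=[5,0,4,6,5,0](1)
Move 3: P1 pit0 -> P1=[0,7,6,3,4,2](0) P2=[5,0,4,6,5,0](1)
Move 4: P1 pit4 -> P1=[0,7,6,3,0,3](1) P2=[6,1,4,6,5,0](1)
Move 5: P1 pit3 -> P1=[0,7,6,0,1,4](2) P2=[6,1,4,6,5,0](1)
Move 6: P2 pit2 -> P1=[0,7,6,0,1,4](2) P2=[6,1,0,7,6,1](2)
Move 7: P2 pit5 -> P1=[0,7,6,0,1,4](2) P2=[6,1,0,7,6,0](3)
Move 8: P1 pit4 -> P1=[0,7,6,0,0,5](2) P2=[6,1,0,7,6,0](3)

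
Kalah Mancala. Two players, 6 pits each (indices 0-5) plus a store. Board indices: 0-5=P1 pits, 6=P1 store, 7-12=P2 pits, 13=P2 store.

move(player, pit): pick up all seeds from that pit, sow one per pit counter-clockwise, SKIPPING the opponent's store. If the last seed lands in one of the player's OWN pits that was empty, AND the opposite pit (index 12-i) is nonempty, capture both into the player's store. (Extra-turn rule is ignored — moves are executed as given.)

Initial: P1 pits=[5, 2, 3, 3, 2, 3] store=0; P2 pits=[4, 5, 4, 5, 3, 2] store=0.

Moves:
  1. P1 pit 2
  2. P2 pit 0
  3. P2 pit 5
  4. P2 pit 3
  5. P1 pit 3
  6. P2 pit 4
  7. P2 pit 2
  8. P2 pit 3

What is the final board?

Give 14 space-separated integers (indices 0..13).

Answer: 9 4 2 0 4 5 1 1 6 0 0 2 3 4

Derivation:
Move 1: P1 pit2 -> P1=[5,2,0,4,3,4](0) P2=[4,5,4,5,3,2](0)
Move 2: P2 pit0 -> P1=[5,2,0,4,3,4](0) P2=[0,6,5,6,4,2](0)
Move 3: P2 pit5 -> P1=[6,2,0,4,3,4](0) P2=[0,6,5,6,4,0](1)
Move 4: P2 pit3 -> P1=[7,3,1,4,3,4](0) P2=[0,6,5,0,5,1](2)
Move 5: P1 pit3 -> P1=[7,3,1,0,4,5](1) P2=[1,6,5,0,5,1](2)
Move 6: P2 pit4 -> P1=[8,4,2,0,4,5](1) P2=[1,6,5,0,0,2](3)
Move 7: P2 pit2 -> P1=[9,4,2,0,4,5](1) P2=[1,6,0,1,1,3](4)
Move 8: P2 pit3 -> P1=[9,4,2,0,4,5](1) P2=[1,6,0,0,2,3](4)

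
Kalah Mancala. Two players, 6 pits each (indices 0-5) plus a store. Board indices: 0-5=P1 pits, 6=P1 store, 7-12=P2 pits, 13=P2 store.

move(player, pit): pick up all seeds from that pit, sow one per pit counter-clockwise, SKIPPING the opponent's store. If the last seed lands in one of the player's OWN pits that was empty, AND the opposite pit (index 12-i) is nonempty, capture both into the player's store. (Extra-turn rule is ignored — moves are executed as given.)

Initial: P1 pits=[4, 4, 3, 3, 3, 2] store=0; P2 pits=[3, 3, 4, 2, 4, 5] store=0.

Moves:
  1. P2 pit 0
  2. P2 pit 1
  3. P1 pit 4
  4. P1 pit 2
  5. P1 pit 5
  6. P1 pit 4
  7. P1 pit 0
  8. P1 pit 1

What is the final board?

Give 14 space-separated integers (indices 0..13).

Move 1: P2 pit0 -> P1=[4,4,3,3,3,2](0) P2=[0,4,5,3,4,5](0)
Move 2: P2 pit1 -> P1=[4,4,3,3,3,2](0) P2=[0,0,6,4,5,6](0)
Move 3: P1 pit4 -> P1=[4,4,3,3,0,3](1) P2=[1,0,6,4,5,6](0)
Move 4: P1 pit2 -> P1=[4,4,0,4,1,4](1) P2=[1,0,6,4,5,6](0)
Move 5: P1 pit5 -> P1=[4,4,0,4,1,0](2) P2=[2,1,7,4,5,6](0)
Move 6: P1 pit4 -> P1=[4,4,0,4,0,0](5) P2=[0,1,7,4,5,6](0)
Move 7: P1 pit0 -> P1=[0,5,1,5,0,0](7) P2=[0,0,7,4,5,6](0)
Move 8: P1 pit1 -> P1=[0,0,2,6,1,1](8) P2=[0,0,7,4,5,6](0)

Answer: 0 0 2 6 1 1 8 0 0 7 4 5 6 0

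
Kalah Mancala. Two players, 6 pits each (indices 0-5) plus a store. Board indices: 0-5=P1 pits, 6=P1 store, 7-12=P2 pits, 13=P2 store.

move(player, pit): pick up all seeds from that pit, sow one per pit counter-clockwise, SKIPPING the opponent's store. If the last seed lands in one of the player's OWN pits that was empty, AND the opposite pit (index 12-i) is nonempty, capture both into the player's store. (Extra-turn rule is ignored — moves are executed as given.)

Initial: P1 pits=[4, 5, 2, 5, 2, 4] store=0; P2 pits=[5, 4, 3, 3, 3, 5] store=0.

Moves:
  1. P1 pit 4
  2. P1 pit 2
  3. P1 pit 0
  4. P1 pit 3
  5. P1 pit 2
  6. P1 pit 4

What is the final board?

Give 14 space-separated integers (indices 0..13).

Move 1: P1 pit4 -> P1=[4,5,2,5,0,5](1) P2=[5,4,3,3,3,5](0)
Move 2: P1 pit2 -> P1=[4,5,0,6,0,5](6) P2=[5,0,3,3,3,5](0)
Move 3: P1 pit0 -> P1=[0,6,1,7,1,5](6) P2=[5,0,3,3,3,5](0)
Move 4: P1 pit3 -> P1=[0,6,1,0,2,6](7) P2=[6,1,4,4,3,5](0)
Move 5: P1 pit2 -> P1=[0,6,0,0,2,6](12) P2=[6,1,0,4,3,5](0)
Move 6: P1 pit4 -> P1=[0,6,0,0,0,7](13) P2=[6,1,0,4,3,5](0)

Answer: 0 6 0 0 0 7 13 6 1 0 4 3 5 0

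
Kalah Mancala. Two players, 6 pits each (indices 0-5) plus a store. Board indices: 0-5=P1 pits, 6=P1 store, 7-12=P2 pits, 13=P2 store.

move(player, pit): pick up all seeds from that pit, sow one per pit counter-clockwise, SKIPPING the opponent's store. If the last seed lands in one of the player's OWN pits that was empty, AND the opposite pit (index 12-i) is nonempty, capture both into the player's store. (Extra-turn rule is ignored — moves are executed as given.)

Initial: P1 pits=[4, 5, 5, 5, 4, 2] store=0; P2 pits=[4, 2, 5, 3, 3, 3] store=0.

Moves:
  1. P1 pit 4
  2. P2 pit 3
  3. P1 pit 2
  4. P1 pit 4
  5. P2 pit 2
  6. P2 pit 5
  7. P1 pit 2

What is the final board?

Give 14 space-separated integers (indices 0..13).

Move 1: P1 pit4 -> P1=[4,5,5,5,0,3](1) P2=[5,3,5,3,3,3](0)
Move 2: P2 pit3 -> P1=[4,5,5,5,0,3](1) P2=[5,3,5,0,4,4](1)
Move 3: P1 pit2 -> P1=[4,5,0,6,1,4](2) P2=[6,3,5,0,4,4](1)
Move 4: P1 pit4 -> P1=[4,5,0,6,0,5](2) P2=[6,3,5,0,4,4](1)
Move 5: P2 pit2 -> P1=[5,5,0,6,0,5](2) P2=[6,3,0,1,5,5](2)
Move 6: P2 pit5 -> P1=[6,6,1,7,0,5](2) P2=[6,3,0,1,5,0](3)
Move 7: P1 pit2 -> P1=[6,6,0,8,0,5](2) P2=[6,3,0,1,5,0](3)

Answer: 6 6 0 8 0 5 2 6 3 0 1 5 0 3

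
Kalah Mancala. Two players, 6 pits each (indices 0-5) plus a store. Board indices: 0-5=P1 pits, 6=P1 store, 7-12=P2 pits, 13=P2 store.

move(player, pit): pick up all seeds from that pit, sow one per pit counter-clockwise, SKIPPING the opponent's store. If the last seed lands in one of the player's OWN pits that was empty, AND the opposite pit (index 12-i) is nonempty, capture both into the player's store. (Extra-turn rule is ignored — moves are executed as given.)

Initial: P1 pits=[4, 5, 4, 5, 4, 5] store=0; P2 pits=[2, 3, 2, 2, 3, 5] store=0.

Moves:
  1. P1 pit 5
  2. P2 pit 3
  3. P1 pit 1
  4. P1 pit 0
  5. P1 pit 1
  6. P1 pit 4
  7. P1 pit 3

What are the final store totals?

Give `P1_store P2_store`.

Answer: 4 1

Derivation:
Move 1: P1 pit5 -> P1=[4,5,4,5,4,0](1) P2=[3,4,3,3,3,5](0)
Move 2: P2 pit3 -> P1=[4,5,4,5,4,0](1) P2=[3,4,3,0,4,6](1)
Move 3: P1 pit1 -> P1=[4,0,5,6,5,1](2) P2=[3,4,3,0,4,6](1)
Move 4: P1 pit0 -> P1=[0,1,6,7,6,1](2) P2=[3,4,3,0,4,6](1)
Move 5: P1 pit1 -> P1=[0,0,7,7,6,1](2) P2=[3,4,3,0,4,6](1)
Move 6: P1 pit4 -> P1=[0,0,7,7,0,2](3) P2=[4,5,4,1,4,6](1)
Move 7: P1 pit3 -> P1=[0,0,7,0,1,3](4) P2=[5,6,5,2,4,6](1)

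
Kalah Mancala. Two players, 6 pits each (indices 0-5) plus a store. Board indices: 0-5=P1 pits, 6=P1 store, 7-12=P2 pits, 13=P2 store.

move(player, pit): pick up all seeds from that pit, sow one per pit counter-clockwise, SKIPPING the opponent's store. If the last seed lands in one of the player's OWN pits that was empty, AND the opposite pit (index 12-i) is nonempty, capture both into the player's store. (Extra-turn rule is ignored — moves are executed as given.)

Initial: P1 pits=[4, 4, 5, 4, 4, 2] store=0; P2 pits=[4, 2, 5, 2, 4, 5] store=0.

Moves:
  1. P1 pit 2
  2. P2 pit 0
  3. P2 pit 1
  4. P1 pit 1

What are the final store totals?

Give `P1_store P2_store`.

Move 1: P1 pit2 -> P1=[4,4,0,5,5,3](1) P2=[5,2,5,2,4,5](0)
Move 2: P2 pit0 -> P1=[4,4,0,5,5,3](1) P2=[0,3,6,3,5,6](0)
Move 3: P2 pit1 -> P1=[4,4,0,5,5,3](1) P2=[0,0,7,4,6,6](0)
Move 4: P1 pit1 -> P1=[4,0,1,6,6,4](1) P2=[0,0,7,4,6,6](0)

Answer: 1 0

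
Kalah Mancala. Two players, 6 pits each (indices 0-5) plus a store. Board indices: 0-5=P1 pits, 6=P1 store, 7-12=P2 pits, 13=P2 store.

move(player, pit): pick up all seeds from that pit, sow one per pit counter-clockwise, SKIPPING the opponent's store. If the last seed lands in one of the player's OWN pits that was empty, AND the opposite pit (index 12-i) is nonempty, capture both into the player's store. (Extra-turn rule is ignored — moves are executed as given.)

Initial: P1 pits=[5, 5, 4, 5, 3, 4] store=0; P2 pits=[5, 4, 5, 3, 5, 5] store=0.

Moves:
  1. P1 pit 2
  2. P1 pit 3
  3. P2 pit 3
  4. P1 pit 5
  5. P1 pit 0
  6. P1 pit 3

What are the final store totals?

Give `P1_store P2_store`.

Answer: 11 1

Derivation:
Move 1: P1 pit2 -> P1=[5,5,0,6,4,5](1) P2=[5,4,5,3,5,5](0)
Move 2: P1 pit3 -> P1=[5,5,0,0,5,6](2) P2=[6,5,6,3,5,5](0)
Move 3: P2 pit3 -> P1=[5,5,0,0,5,6](2) P2=[6,5,6,0,6,6](1)
Move 4: P1 pit5 -> P1=[5,5,0,0,5,0](3) P2=[7,6,7,1,7,6](1)
Move 5: P1 pit0 -> P1=[0,6,1,1,6,0](11) P2=[0,6,7,1,7,6](1)
Move 6: P1 pit3 -> P1=[0,6,1,0,7,0](11) P2=[0,6,7,1,7,6](1)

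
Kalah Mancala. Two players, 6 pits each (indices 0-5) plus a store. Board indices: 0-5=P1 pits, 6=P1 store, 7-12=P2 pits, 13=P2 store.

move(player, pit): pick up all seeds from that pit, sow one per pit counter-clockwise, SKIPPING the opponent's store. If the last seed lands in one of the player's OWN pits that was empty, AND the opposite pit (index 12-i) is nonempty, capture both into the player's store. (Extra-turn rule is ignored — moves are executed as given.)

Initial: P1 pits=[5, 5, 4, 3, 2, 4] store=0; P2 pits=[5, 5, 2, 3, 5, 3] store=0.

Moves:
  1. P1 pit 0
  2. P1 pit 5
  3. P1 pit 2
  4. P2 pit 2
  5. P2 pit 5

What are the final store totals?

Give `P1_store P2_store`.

Answer: 2 1

Derivation:
Move 1: P1 pit0 -> P1=[0,6,5,4,3,5](0) P2=[5,5,2,3,5,3](0)
Move 2: P1 pit5 -> P1=[0,6,5,4,3,0](1) P2=[6,6,3,4,5,3](0)
Move 3: P1 pit2 -> P1=[0,6,0,5,4,1](2) P2=[7,6,3,4,5,3](0)
Move 4: P2 pit2 -> P1=[0,6,0,5,4,1](2) P2=[7,6,0,5,6,4](0)
Move 5: P2 pit5 -> P1=[1,7,1,5,4,1](2) P2=[7,6,0,5,6,0](1)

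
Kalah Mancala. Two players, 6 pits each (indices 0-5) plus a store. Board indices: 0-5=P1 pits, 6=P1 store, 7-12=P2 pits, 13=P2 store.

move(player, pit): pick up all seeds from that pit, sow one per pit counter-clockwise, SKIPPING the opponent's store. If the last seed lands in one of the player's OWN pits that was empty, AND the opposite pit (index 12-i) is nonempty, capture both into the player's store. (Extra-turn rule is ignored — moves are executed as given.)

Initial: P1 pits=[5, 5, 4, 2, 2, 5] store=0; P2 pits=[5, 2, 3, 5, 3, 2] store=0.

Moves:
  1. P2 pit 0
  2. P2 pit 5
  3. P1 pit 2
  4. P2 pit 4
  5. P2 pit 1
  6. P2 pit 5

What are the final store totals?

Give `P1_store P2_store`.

Answer: 1 11

Derivation:
Move 1: P2 pit0 -> P1=[5,5,4,2,2,5](0) P2=[0,3,4,6,4,3](0)
Move 2: P2 pit5 -> P1=[6,6,4,2,2,5](0) P2=[0,3,4,6,4,0](1)
Move 3: P1 pit2 -> P1=[6,6,0,3,3,6](1) P2=[0,3,4,6,4,0](1)
Move 4: P2 pit4 -> P1=[7,7,0,3,3,6](1) P2=[0,3,4,6,0,1](2)
Move 5: P2 pit1 -> P1=[7,0,0,3,3,6](1) P2=[0,0,5,7,0,1](10)
Move 6: P2 pit5 -> P1=[7,0,0,3,3,6](1) P2=[0,0,5,7,0,0](11)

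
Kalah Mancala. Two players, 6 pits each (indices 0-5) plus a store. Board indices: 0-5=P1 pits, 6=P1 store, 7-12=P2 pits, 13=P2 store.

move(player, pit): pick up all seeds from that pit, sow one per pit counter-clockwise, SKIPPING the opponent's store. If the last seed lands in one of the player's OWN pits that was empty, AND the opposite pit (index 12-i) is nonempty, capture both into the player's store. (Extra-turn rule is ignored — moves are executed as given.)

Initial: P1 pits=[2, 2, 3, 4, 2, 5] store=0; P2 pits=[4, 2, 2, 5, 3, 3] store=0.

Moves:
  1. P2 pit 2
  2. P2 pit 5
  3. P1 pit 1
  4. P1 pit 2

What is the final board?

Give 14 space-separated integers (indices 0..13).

Answer: 3 0 0 6 4 6 1 4 2 0 6 4 0 1

Derivation:
Move 1: P2 pit2 -> P1=[2,2,3,4,2,5](0) P2=[4,2,0,6,4,3](0)
Move 2: P2 pit5 -> P1=[3,3,3,4,2,5](0) P2=[4,2,0,6,4,0](1)
Move 3: P1 pit1 -> P1=[3,0,4,5,3,5](0) P2=[4,2,0,6,4,0](1)
Move 4: P1 pit2 -> P1=[3,0,0,6,4,6](1) P2=[4,2,0,6,4,0](1)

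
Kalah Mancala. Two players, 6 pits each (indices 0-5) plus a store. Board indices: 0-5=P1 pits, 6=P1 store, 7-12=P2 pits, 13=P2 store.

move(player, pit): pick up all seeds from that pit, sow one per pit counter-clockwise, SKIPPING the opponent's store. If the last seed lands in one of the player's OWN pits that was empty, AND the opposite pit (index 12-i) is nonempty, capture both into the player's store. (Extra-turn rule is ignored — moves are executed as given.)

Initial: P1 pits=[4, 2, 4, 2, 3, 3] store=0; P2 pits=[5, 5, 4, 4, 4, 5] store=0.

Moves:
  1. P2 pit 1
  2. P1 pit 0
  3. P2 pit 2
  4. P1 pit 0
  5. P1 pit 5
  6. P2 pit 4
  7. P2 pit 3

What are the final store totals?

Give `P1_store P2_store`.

Move 1: P2 pit1 -> P1=[4,2,4,2,3,3](0) P2=[5,0,5,5,5,6](1)
Move 2: P1 pit0 -> P1=[0,3,5,3,4,3](0) P2=[5,0,5,5,5,6](1)
Move 3: P2 pit2 -> P1=[1,3,5,3,4,3](0) P2=[5,0,0,6,6,7](2)
Move 4: P1 pit0 -> P1=[0,4,5,3,4,3](0) P2=[5,0,0,6,6,7](2)
Move 5: P1 pit5 -> P1=[0,4,5,3,4,0](1) P2=[6,1,0,6,6,7](2)
Move 6: P2 pit4 -> P1=[1,5,6,4,4,0](1) P2=[6,1,0,6,0,8](3)
Move 7: P2 pit3 -> P1=[2,6,7,4,4,0](1) P2=[6,1,0,0,1,9](4)

Answer: 1 4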